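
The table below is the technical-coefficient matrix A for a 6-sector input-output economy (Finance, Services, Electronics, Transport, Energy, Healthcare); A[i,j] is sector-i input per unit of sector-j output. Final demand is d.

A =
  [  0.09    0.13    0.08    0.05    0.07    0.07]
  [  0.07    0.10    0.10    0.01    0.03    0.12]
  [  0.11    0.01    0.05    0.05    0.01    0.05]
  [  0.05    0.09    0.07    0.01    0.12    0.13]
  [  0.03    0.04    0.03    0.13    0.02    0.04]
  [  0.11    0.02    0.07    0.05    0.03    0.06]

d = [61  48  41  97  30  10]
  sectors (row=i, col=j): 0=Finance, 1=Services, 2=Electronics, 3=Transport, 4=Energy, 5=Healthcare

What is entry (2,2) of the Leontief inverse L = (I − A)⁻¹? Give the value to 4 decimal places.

L[2,2] = 1.0826

Form M = I − A:
  [  0.91   -0.13   -0.08   -0.05   -0.07   -0.07]
  [ -0.07    0.90   -0.10   -0.01   -0.03   -0.12]
  [ -0.11   -0.01    0.95   -0.05   -0.01   -0.05]
  [ -0.05   -0.09   -0.07    0.99   -0.12   -0.13]
  [ -0.03   -0.04   -0.03   -0.13    0.98   -0.04]
  [ -0.11   -0.02   -0.07   -0.05   -0.03    0.94]
Leontief inverse L = M⁻¹:
  [  1.1539    0.1845    0.1361    0.0874    0.1042    0.1333]
  [  0.1307    1.1421    0.1487    0.0417    0.0562    0.1716]
  [  0.1497    0.0442    1.0826    0.0715    0.0345    0.0857]
  [  0.1094    0.1329    0.1188    1.0516    0.1475    0.1831]
  [  0.0662    0.0736    0.0636    0.1492    1.0488    0.0830]
  [  0.1569    0.0586    0.1081    0.0771    0.0573    1.1018]
Total output x = L · d:
  x_0 = 1.1539·61 + 0.1845·48 + 0.1361·41 + 0.0874·97 + 0.1042·30 + 0.1333·10 = 97.7686
  x_1 = 0.1307·61 + 1.1421·48 + 0.1487·41 + 0.0417·97 + 0.0562·30 + 0.1716·10 = 76.3391
  x_2 = 0.1497·61 + 0.0442·48 + 1.0826·41 + 0.0715·97 + 0.0345·30 + 0.0857·10 = 64.4717
  x_3 = 0.1094·61 + 0.1329·48 + 0.1188·41 + 1.0516·97 + 0.1475·30 + 0.1831·10 = 126.1815
  x_4 = 0.0662·61 + 0.0736·48 + 0.0636·41 + 0.1492·97 + 1.0488·30 + 0.0830·10 = 56.9446
  x_5 = 0.1569·61 + 0.0586·48 + 0.1081·41 + 0.0771·97 + 0.0573·30 + 1.1018·10 = 37.0338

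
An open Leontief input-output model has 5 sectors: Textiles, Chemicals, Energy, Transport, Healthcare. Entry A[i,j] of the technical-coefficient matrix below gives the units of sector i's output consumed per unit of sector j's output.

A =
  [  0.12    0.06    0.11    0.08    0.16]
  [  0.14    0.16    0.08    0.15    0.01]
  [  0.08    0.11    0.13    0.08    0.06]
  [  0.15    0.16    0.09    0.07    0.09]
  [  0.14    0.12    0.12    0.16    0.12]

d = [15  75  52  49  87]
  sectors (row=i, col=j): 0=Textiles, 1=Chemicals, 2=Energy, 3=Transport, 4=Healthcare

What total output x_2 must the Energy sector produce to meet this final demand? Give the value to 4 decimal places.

Form M = I − A:
  [  0.88   -0.06   -0.11   -0.08   -0.16]
  [ -0.14    0.84   -0.08   -0.15   -0.01]
  [ -0.08   -0.11    0.87   -0.08   -0.06]
  [ -0.15   -0.16   -0.09    0.93   -0.09]
  [ -0.14   -0.12   -0.12   -0.16    0.88]
Leontief inverse L = M⁻¹:
  [  1.2683    0.2000    0.2376    0.2083    0.2704]
  [  0.2892    1.3044    0.1996    0.2711    0.1087]
  [  0.2037    0.2321    1.2355    0.1858    0.1429]
  [  0.3054    0.3079    0.2187    1.2039    0.1971]
  [  0.3245    0.2973    0.2732    0.3143    1.2495]
Total output x = L · d:
  x_0 = 1.2683·15 + 0.2000·75 + 0.2376·52 + 0.2083·49 + 0.2704·87 = 80.1110
  x_1 = 0.2892·15 + 1.3044·75 + 0.1996·52 + 0.2711·49 + 0.1087·87 = 135.2948
  x_2 = 0.2037·15 + 0.2321·75 + 1.2355·52 + 0.1858·49 + 0.1429·87 = 106.2474
  x_3 = 0.3054·15 + 0.3079·75 + 0.2187·52 + 1.2039·49 + 0.1971·87 = 115.1829
  x_4 = 0.3245·15 + 0.2973·75 + 0.2732·52 + 0.3143·49 + 1.2495·87 = 165.4885

106.2474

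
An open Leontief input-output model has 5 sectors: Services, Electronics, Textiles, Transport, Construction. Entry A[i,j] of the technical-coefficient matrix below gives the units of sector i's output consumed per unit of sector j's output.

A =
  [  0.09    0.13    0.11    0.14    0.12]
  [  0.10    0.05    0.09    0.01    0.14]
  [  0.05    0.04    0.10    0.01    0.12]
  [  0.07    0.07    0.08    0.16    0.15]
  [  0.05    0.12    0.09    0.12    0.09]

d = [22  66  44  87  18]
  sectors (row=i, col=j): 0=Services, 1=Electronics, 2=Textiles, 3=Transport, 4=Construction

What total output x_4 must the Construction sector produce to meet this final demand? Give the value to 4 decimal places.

60.6428

Form M = I − A:
  [  0.91   -0.13   -0.11   -0.14   -0.12]
  [ -0.10    0.95   -0.09   -0.01   -0.14]
  [ -0.05   -0.04    0.90   -0.01   -0.12]
  [ -0.07   -0.07   -0.08    0.84   -0.15]
  [ -0.05   -0.12   -0.09   -0.12    0.91]
Leontief inverse L = M⁻¹:
  [  1.1665    0.2180    0.2107    0.2358    0.2540]
  [  0.1488    1.1132    0.1583    0.0719    0.2236]
  [  0.0877    0.0883    1.1543    0.0561    0.1866]
  [  0.1377    0.1529    0.1709    1.2560    0.2712]
  [  0.1106    0.1877    0.1691    0.1936    1.1966]
Total output x = L · d:
  x_0 = 1.1665·22 + 0.2180·66 + 0.2107·44 + 0.2358·87 + 0.2540·18 = 74.4099
  x_1 = 0.1488·22 + 1.1132·66 + 0.1583·44 + 0.0719·87 + 0.2236·18 = 93.9889
  x_2 = 0.0877·22 + 0.0883·66 + 1.1543·44 + 0.0561·87 + 0.1866·18 = 66.7835
  x_3 = 0.1377·22 + 0.1529·66 + 0.1709·44 + 1.2560·87 + 0.2712·18 = 134.7941
  x_4 = 0.1106·22 + 0.1877·66 + 0.1691·44 + 0.1936·87 + 1.1966·18 = 60.6428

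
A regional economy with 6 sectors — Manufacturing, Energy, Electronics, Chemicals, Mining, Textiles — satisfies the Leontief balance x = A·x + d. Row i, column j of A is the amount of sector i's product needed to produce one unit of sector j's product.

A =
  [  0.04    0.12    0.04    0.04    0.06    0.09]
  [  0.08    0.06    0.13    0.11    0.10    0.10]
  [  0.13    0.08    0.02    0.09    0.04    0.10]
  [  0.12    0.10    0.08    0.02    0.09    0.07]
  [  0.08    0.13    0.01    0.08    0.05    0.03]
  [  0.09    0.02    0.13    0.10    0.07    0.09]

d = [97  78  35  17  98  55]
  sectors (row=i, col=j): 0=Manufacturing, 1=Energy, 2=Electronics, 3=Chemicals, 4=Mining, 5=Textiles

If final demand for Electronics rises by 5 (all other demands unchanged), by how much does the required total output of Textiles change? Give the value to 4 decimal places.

0.9480

Form M = I − A:
  [  0.96   -0.12   -0.04   -0.04   -0.06   -0.09]
  [ -0.08    0.94   -0.13   -0.11   -0.10   -0.10]
  [ -0.13   -0.08    0.98   -0.09   -0.04   -0.10]
  [ -0.12   -0.10   -0.08    0.98   -0.09   -0.07]
  [ -0.08   -0.13   -0.01   -0.08    0.95   -0.03]
  [ -0.09   -0.02   -0.13   -0.10   -0.07    0.91]
Leontief inverse L = M⁻¹:
  [  1.1058    0.1789    0.0982    0.0989    0.1133    0.1512]
  [  0.1787    1.1517    0.2020    0.1882    0.1726    0.1866]
  [  0.2029    0.1519    1.0848    0.1507    0.1013    0.1709]
  [  0.1957    0.1766    0.1407    1.0880    0.1505    0.1429]
  [  0.1417    0.1923    0.0652    0.1325    1.1037    0.0889]
  [  0.1747    0.0989    0.1896    0.1652    0.1309    1.1649]
Total output x = L · d:
  x_0 = 1.1058·97 + 0.1789·78 + 0.0982·35 + 0.0989·17 + 0.1133·98 + 0.1512·55 = 145.7608
  x_1 = 0.1787·97 + 1.1517·78 + 0.2020·35 + 0.1882·17 + 0.1726·98 + 0.1866·55 = 144.6167
  x_2 = 0.2029·97 + 0.1519·78 + 1.0848·35 + 0.1507·17 + 0.1013·98 + 0.1709·55 = 91.3893
  x_3 = 0.1957·97 + 0.1766·78 + 0.1407·35 + 1.0880·17 + 0.1505·98 + 0.1429·55 = 78.7789
  x_4 = 0.1417·97 + 0.1923·78 + 0.0652·35 + 0.1325·17 + 1.1037·98 + 0.0889·55 = 146.3235
  x_5 = 0.1747·97 + 0.0989·78 + 0.1896·35 + 0.1652·17 + 0.1309·98 + 1.1649·55 = 111.0021
Δx_5 = L[5,2] · Δd_2 = 0.1896 · 5 = 0.9480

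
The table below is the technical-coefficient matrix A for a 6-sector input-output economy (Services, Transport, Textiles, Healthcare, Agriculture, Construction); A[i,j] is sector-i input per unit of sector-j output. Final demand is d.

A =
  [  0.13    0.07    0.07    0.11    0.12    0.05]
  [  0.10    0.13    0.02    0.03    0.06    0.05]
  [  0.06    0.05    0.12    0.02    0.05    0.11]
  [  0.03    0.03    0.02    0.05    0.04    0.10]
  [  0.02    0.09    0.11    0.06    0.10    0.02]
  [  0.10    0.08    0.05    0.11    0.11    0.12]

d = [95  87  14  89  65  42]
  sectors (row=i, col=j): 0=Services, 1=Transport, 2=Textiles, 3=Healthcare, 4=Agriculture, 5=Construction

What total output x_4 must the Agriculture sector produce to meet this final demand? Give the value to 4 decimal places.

Form M = I − A:
  [  0.87   -0.07   -0.07   -0.11   -0.12   -0.05]
  [ -0.10    0.87   -0.02   -0.03   -0.06   -0.05]
  [ -0.06   -0.05    0.88   -0.02   -0.05   -0.11]
  [ -0.03   -0.03   -0.02    0.95   -0.04   -0.10]
  [ -0.02   -0.09   -0.11   -0.06    0.90   -0.02]
  [ -0.10   -0.08   -0.05   -0.11   -0.11    0.88]
Leontief inverse L = M⁻¹:
  [  1.1989    0.1414    0.1340    0.1722    0.1987    0.1170]
  [  0.1573    1.1893    0.0615    0.0756    0.1187    0.0955]
  [  0.1176    0.1064    1.1733    0.0684    0.1117    0.1697]
  [  0.0663    0.0668    0.0495    1.0847    0.0812    0.1388]
  [  0.0650    0.1430    0.1584    0.0960    1.1508    0.0687]
  [  0.1736    0.1565    0.1135    0.1779    0.1937    1.1939]
Total output x = L · d:
  x_0 = 1.1989·95 + 0.1414·87 + 0.1340·14 + 0.1722·89 + 0.1987·65 + 0.1170·42 = 161.2228
  x_1 = 0.1573·95 + 1.1893·87 + 0.0615·14 + 0.0756·89 + 0.1187·65 + 0.0955·42 = 137.7234
  x_2 = 0.1176·95 + 0.1064·87 + 1.1733·14 + 0.0684·89 + 0.1117·65 + 0.1697·42 = 57.3304
  x_3 = 0.0663·95 + 0.0668·87 + 0.0495·14 + 1.0847·89 + 0.0812·65 + 0.1388·42 = 120.4464
  x_4 = 0.0650·95 + 0.1430·87 + 0.1584·14 + 0.0960·89 + 1.1508·65 + 0.0687·42 = 107.0644
  x_5 = 0.1736·95 + 0.1565·87 + 0.1135·14 + 0.1779·89 + 0.1937·65 + 1.1939·42 = 110.2646

107.0644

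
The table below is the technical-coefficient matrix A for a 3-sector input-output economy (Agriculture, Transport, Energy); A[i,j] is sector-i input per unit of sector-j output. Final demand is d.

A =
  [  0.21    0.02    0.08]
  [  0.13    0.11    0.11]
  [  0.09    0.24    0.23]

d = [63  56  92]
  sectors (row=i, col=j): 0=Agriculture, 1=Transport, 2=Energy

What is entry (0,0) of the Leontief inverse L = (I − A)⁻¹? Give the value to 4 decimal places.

Form M = I − A:
  [  0.79   -0.02   -0.08]
  [ -0.13    0.89   -0.11]
  [ -0.09   -0.24    0.77]
Leontief inverse L = M⁻¹:
  [  1.2934    0.0679    0.1441]
  [  0.2159    1.1800    0.1910]
  [  0.2185    0.3757    1.3751]
Total output x = L · d:
  x_0 = 1.2934·63 + 0.0679·56 + 0.1441·92 = 98.5442
  x_1 = 0.2159·63 + 1.1800·56 + 0.1910·92 = 97.2528
  x_2 = 0.2185·63 + 0.3757·56 + 1.3751·92 = 161.3112

L[0,0] = 1.2934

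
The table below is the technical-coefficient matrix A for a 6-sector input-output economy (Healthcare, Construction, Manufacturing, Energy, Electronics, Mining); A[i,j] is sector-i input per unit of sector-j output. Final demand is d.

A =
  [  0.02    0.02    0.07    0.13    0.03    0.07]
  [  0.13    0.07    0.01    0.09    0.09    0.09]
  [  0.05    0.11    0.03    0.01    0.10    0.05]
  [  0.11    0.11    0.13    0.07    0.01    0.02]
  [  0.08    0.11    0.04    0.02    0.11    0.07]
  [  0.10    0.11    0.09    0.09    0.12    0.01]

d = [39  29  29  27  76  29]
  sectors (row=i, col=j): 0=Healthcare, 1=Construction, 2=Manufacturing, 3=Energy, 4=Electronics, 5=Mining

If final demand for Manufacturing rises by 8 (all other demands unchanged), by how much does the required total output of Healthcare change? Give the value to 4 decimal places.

Form M = I − A:
  [  0.98   -0.02   -0.07   -0.13   -0.03   -0.07]
  [ -0.13    0.93   -0.01   -0.09   -0.09   -0.09]
  [ -0.05   -0.11    0.97   -0.01   -0.10   -0.05]
  [ -0.11   -0.11   -0.13    0.93   -0.01   -0.02]
  [ -0.08   -0.11   -0.04   -0.02    0.89   -0.07]
  [ -0.10   -0.11   -0.09   -0.09   -0.12    0.99]
Leontief inverse L = M⁻¹:
  [  1.0710    0.0763    0.1127    0.1692    0.0714    0.0968]
  [  0.1977    1.1391    0.0654    0.1548    0.1491    0.1345]
  [  0.1030    0.1623    1.0615    0.0532    0.1515    0.0874]
  [  0.1697    0.1723    0.1733    1.1251    0.0638    0.0637]
  [  0.1427    0.1734    0.0809    0.0738    1.1713    0.1142]
  [  0.1722    0.1857    0.1407    0.1504    0.1853    1.0624]
Total output x = L · d:
  x_0 = 1.0710·39 + 0.0763·29 + 0.1127·29 + 0.1692·27 + 0.0714·76 + 0.0968·29 = 60.0527
  x_1 = 0.1977·39 + 1.1391·29 + 0.0654·29 + 0.1548·27 + 0.1491·76 + 0.1345·29 = 62.0510
  x_2 = 0.1030·39 + 0.1623·29 + 1.0615·29 + 0.0532·27 + 0.1515·76 + 0.0874·29 = 54.9985
  x_3 = 0.1697·39 + 0.1723·29 + 0.1733·29 + 1.1251·27 + 0.0638·76 + 0.0637·29 = 53.7168
  x_4 = 0.1427·39 + 0.1734·29 + 0.0809·29 + 0.0738·27 + 1.1713·76 + 0.1142·29 = 107.2627
  x_5 = 0.1722·39 + 0.1857·29 + 0.1407·29 + 0.1504·27 + 0.1853·76 + 1.0624·29 = 65.1382
Δx_0 = L[0,2] · Δd_2 = 0.1127 · 8 = 0.9014

0.9014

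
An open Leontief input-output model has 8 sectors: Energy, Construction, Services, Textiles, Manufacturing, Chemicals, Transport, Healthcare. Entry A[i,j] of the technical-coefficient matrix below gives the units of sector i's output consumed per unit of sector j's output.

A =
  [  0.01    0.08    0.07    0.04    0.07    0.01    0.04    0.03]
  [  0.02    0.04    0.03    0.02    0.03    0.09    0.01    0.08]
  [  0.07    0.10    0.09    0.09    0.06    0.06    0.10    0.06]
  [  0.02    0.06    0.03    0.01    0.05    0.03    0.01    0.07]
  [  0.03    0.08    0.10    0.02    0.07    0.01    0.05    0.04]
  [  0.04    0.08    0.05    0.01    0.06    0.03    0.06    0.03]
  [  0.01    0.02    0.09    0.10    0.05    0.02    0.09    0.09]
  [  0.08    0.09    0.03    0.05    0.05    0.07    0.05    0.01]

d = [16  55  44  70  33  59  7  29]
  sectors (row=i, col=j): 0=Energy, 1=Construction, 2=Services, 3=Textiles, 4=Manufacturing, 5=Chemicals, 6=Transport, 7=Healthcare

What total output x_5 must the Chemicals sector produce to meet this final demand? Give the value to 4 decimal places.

82.1450

Form M = I − A:
  [  0.99   -0.08   -0.07   -0.04   -0.07   -0.01   -0.04   -0.03]
  [ -0.02    0.96   -0.03   -0.02   -0.03   -0.09   -0.01   -0.08]
  [ -0.07   -0.10    0.91   -0.09   -0.06   -0.06   -0.10   -0.06]
  [ -0.02   -0.06   -0.03    0.99   -0.05   -0.03   -0.01   -0.07]
  [ -0.03   -0.08   -0.10   -0.02    0.93   -0.01   -0.05   -0.04]
  [ -0.04   -0.08   -0.05   -0.01   -0.06    0.97   -0.06   -0.03]
  [ -0.01   -0.02   -0.09   -0.10   -0.05   -0.02    0.91   -0.09]
  [ -0.08   -0.09   -0.03   -0.05   -0.05   -0.07   -0.05    0.99]
Leontief inverse L = M⁻¹:
  [  1.0320    0.1205    0.1079    0.0668    0.1018    0.0377    0.0709    0.0640]
  [  0.0421    1.0789    0.0600    0.0403    0.0590    0.1144    0.0373    0.1042]
  [  0.1069    0.1708    1.1552    0.1379    0.1170    0.1056    0.1550    0.1188]
  [  0.0390    0.0935    0.0575    1.0289    0.0751    0.0526    0.0330    0.0926]
  [  0.0565    0.1283    0.1457    0.0538    1.1077    0.0421    0.0885    0.0788]
  [  0.0612    0.1205    0.0895    0.0382    0.0929    1.0569    0.0926    0.0639]
  [  0.0416    0.0754    0.1403    0.1398    0.0939    0.0545    1.1346    0.1343]
  [  0.1017    0.1365    0.0729    0.0777    0.0882    0.0989    0.0838    1.0483]
Total output x = L · d:
  x_0 = 1.0320·16 + 0.1205·55 + 0.1079·44 + 0.0668·70 + 0.1018·33 + 0.0377·59 + 0.0709·7 + 0.0640·29 = 40.4982
  x_1 = 0.0421·16 + 1.0789·55 + 0.0600·44 + 0.0403·70 + 0.0590·33 + 0.1144·59 + 0.0373·7 + 0.1042·29 = 77.4566
  x_2 = 0.1069·16 + 0.1708·55 + 1.1552·44 + 0.1379·70 + 0.1170·33 + 0.1056·59 + 0.1550·7 + 0.1188·29 = 86.2093
  x_3 = 0.0390·16 + 0.0935·55 + 0.0575·44 + 1.0289·70 + 0.0751·33 + 0.0526·59 + 0.0330·7 + 0.0926·29 = 88.8154
  x_4 = 0.0565·16 + 0.1283·55 + 0.1457·44 + 0.0538·70 + 1.1077·33 + 0.0421·59 + 0.0885·7 + 0.0788·29 = 60.0825
  x_5 = 0.0612·16 + 0.1205·55 + 0.0895·44 + 0.0382·70 + 0.0929·33 + 1.0569·59 + 0.0926·7 + 0.0639·29 = 82.1450
  x_6 = 0.0416·16 + 0.0754·55 + 0.1403·44 + 0.1398·70 + 0.0939·33 + 0.0545·59 + 1.1346·7 + 0.1343·29 = 38.9206
  x_7 = 0.1017·16 + 0.1365·55 + 0.0729·44 + 0.0777·70 + 0.0882·33 + 0.0989·59 + 0.0838·7 + 1.0483·29 = 57.5134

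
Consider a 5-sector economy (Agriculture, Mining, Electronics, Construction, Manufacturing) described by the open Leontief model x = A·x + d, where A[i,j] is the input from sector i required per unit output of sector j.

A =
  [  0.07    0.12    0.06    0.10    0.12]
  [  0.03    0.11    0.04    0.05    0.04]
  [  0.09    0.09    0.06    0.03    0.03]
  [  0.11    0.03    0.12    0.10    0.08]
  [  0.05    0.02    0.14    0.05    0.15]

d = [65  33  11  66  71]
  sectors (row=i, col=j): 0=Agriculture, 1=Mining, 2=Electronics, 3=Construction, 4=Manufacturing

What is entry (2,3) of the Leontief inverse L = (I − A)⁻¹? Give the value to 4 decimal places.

L[2,3] = 0.0610

Form M = I − A:
  [  0.93   -0.12   -0.06   -0.10   -0.12]
  [ -0.03    0.89   -0.04   -0.05   -0.04]
  [ -0.09   -0.09    0.94   -0.03   -0.03]
  [ -0.11   -0.03   -0.12    0.90   -0.08]
  [ -0.05   -0.02   -0.14   -0.05    0.85]
Leontief inverse L = M⁻¹:
  [  1.1205    0.1729    0.1254    0.1485    0.1847]
  [  0.0567    1.1428    0.0726    0.0762    0.0715]
  [  0.1210    0.1306    1.0950    0.0610    0.0676]
  [  0.1636    0.0823    0.1815    1.1478    0.1414]
  [  0.0968    0.0634    0.2001    0.0881    1.2085]
Total output x = L · d:
  x_0 = 1.1205·65 + 0.1729·33 + 0.1254·11 + 0.1485·66 + 0.1847·71 = 102.8356
  x_1 = 0.0567·65 + 1.1428·33 + 0.0726·11 + 0.0762·66 + 0.0715·71 = 52.3053
  x_2 = 0.1210·65 + 0.1306·33 + 1.0950·11 + 0.0610·66 + 0.0676·71 = 33.0455
  x_3 = 0.1636·65 + 0.0823·33 + 0.1815·11 + 1.1478·66 + 0.1414·71 = 101.1363
  x_4 = 0.0968·65 + 0.0634·33 + 0.2001·11 + 0.0881·66 + 1.2085·71 = 102.2013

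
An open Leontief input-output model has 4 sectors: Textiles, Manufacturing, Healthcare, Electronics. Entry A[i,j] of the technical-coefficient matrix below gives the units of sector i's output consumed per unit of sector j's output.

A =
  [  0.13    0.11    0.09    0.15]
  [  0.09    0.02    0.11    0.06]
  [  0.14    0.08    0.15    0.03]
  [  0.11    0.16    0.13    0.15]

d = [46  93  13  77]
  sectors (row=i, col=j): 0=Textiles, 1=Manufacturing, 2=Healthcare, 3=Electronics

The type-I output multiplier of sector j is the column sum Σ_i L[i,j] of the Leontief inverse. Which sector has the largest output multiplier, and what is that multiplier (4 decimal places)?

Form M = I − A:
  [  0.87   -0.11   -0.09   -0.15]
  [ -0.09    0.98   -0.11   -0.06]
  [ -0.14   -0.08    0.85   -0.03]
  [ -0.11   -0.16   -0.13    0.85]
Leontief inverse L = M⁻¹:
  [  1.2302    0.1925    0.1915    0.2374]
  [  0.1518    1.0691    0.1710    0.1083]
  [  0.2247    0.1411    1.2328    0.0931]
  [  0.2221    0.2477    0.2455    1.2418]
Total output x = L · d:
  x_0 = 1.2302·46 + 0.1925·93 + 0.1915·13 + 0.2374·77 = 95.2595
  x_1 = 0.1518·46 + 1.0691·93 + 0.1710·13 + 0.1083·77 = 116.9688
  x_2 = 0.2247·46 + 0.1411·93 + 1.2328·13 + 0.0931·77 = 46.6540
  x_3 = 0.2221·46 + 0.2477·93 + 0.2455·13 + 1.2418·77 = 132.0689
Output multipliers (column sums of L):
  Textiles: 1.8289
  Manufacturing: 1.6503
  Healthcare: 1.8407
  Electronics: 1.6807

Healthcare (1.8407)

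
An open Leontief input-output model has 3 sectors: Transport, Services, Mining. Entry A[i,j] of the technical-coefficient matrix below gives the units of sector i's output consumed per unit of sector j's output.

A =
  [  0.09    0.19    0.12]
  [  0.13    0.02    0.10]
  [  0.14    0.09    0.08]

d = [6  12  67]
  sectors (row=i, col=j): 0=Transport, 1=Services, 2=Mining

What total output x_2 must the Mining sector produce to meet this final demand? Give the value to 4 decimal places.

78.4005

Form M = I − A:
  [  0.91   -0.19   -0.12]
  [ -0.13    0.98   -0.10]
  [ -0.14   -0.09    0.92]
Leontief inverse L = M⁻¹:
  [  1.1607    0.2413    0.1776]
  [  0.1737    1.0668    0.1386]
  [  0.1936    0.1411    1.1275]
Total output x = L · d:
  x_0 = 1.1607·6 + 0.2413·12 + 0.1776·67 = 21.7616
  x_1 = 0.1737·6 + 1.0668·12 + 0.1386·67 = 23.1317
  x_2 = 0.1936·6 + 0.1411·12 + 1.1275·67 = 78.4005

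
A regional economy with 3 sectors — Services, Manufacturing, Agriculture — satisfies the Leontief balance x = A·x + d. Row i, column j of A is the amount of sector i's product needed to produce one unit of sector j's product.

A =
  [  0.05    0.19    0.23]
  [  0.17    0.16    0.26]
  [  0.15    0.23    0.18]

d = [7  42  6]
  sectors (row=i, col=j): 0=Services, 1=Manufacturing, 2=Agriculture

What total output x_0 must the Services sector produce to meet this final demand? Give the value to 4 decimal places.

Form M = I − A:
  [  0.95   -0.19   -0.23]
  [ -0.17    0.84   -0.26]
  [ -0.15   -0.23    0.82]
Leontief inverse L = M⁻¹:
  [  1.1965    0.3970    0.4615]
  [  0.3394    1.4163    0.5442]
  [  0.3141    0.4699    1.4566]
Total output x = L · d:
  x_0 = 1.1965·7 + 0.3970·42 + 0.4615·6 = 27.8192
  x_1 = 0.3394·7 + 1.4163·42 + 0.5442·6 = 65.1239
  x_2 = 0.3141·7 + 0.4699·42 + 1.4566·6 = 30.6724

27.8192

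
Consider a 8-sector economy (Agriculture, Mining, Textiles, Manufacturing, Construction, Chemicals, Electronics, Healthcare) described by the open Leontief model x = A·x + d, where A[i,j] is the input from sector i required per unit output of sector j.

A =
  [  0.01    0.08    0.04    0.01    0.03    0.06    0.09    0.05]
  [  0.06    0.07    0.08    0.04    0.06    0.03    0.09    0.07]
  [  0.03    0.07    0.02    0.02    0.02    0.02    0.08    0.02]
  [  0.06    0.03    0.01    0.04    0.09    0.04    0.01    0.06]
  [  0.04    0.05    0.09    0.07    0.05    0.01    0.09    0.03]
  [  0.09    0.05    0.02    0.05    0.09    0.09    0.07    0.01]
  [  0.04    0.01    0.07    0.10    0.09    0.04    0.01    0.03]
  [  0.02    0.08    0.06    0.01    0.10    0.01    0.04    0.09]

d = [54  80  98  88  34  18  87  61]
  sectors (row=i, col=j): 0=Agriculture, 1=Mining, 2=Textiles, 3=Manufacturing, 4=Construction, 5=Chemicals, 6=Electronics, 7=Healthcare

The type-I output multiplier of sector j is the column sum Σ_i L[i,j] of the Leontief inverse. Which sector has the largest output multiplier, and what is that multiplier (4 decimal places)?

Form M = I − A:
  [  0.99   -0.08   -0.04   -0.01   -0.03   -0.06   -0.09   -0.05]
  [ -0.06    0.93   -0.08   -0.04   -0.06   -0.03   -0.09   -0.07]
  [ -0.03   -0.07    0.98   -0.02   -0.02   -0.02   -0.08   -0.02]
  [ -0.06   -0.03   -0.01    0.96   -0.09   -0.04   -0.01   -0.06]
  [ -0.04   -0.05   -0.09   -0.07    0.95   -0.01   -0.09   -0.03]
  [ -0.09   -0.05   -0.02   -0.05   -0.09    0.91   -0.07   -0.01]
  [ -0.04   -0.01   -0.07   -0.10   -0.09   -0.04    0.99   -0.03]
  [ -0.02   -0.08   -0.06   -0.01   -0.10   -0.01   -0.04    0.91]
Leontief inverse L = M⁻¹:
  [  1.0388    0.1127    0.0743    0.0407    0.0734    0.0829    0.1268    0.0776]
  [  0.0936    1.1151    0.1238    0.0769    0.1133    0.0576    0.1394    0.1077]
  [  0.0507    0.0940    1.0463    0.0435    0.0517    0.0371    0.1071    0.0415]
  [  0.0838    0.0627    0.0410    1.0642    0.1275    0.0597    0.0467    0.0869]
  [  0.0689    0.0859    0.1250    0.1025    1.0943    0.0330    0.1295    0.0606]
  [  0.1261    0.0911    0.0605    0.0880    0.1415    1.1227    0.1195    0.0420]
  [  0.0678    0.0439    0.0992    0.1271    0.1302    0.0618    1.0481    0.0572]
  [  0.0473    0.1198    0.1007    0.0400    0.1439    0.0287    0.0842    1.1234]
Total output x = L · d:
  x_0 = 1.0388·54 + 0.1127·80 + 0.0743·98 + 0.0407·88 + 0.0734·34 + 0.0829·18 + 0.1268·87 + 0.0776·61 = 95.7215
  x_1 = 0.0936·54 + 1.1151·80 + 0.1238·98 + 0.0769·88 + 0.1133·34 + 0.0576·18 + 0.1394·87 + 0.1077·61 = 136.7376
  x_2 = 0.0507·54 + 0.0940·80 + 1.0463·98 + 0.0435·88 + 0.0517·34 + 0.0371·18 + 0.1071·87 + 0.0415·61 = 130.9073
  x_3 = 0.0838·54 + 0.0627·80 + 0.0410·98 + 1.0642·88 + 0.1275·34 + 0.0597·18 + 0.0467·87 + 0.0869·61 = 121.9697
  x_4 = 0.0689·54 + 0.0859·80 + 0.1250·98 + 0.1025·88 + 1.0943·34 + 0.0330·18 + 0.1295·87 + 0.0606·61 = 84.6237
  x_5 = 0.1261·54 + 0.0911·80 + 0.0605·98 + 0.0880·88 + 0.1415·34 + 1.1227·18 + 0.1195·87 + 0.0420·61 = 65.7503
  x_6 = 0.0678·54 + 0.0439·80 + 0.0992·98 + 0.1271·88 + 0.1302·34 + 0.0618·18 + 1.0481·87 + 0.0572·61 = 128.2895
  x_7 = 0.0473·54 + 0.1198·80 + 0.1007·98 + 0.0400·88 + 0.1439·34 + 0.0287·18 + 0.0842·87 + 1.1234·61 = 106.7901
Output multipliers (column sums of L):
  Agriculture: 1.5769
  Mining: 1.7251
  Textiles: 1.6707
  Manufacturing: 1.5831
  Construction: 1.8758
  Chemicals: 1.4834
  Electronics: 1.8012
  Healthcare: 1.5969

Construction (1.8758)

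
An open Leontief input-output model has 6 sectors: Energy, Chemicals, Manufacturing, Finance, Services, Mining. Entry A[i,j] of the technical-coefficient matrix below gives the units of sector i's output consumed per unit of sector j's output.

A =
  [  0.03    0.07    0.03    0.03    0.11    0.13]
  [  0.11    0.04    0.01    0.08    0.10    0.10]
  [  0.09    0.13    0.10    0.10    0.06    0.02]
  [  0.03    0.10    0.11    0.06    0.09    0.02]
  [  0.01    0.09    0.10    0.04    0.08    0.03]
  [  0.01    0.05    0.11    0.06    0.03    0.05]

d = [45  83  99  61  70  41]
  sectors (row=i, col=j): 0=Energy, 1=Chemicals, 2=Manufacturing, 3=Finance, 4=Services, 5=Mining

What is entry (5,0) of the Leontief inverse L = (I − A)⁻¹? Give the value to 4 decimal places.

Form M = I − A:
  [  0.97   -0.07   -0.03   -0.03   -0.11   -0.13]
  [ -0.11    0.96   -0.01   -0.08   -0.10   -0.10]
  [ -0.09   -0.13    0.90   -0.10   -0.06   -0.02]
  [ -0.03   -0.10   -0.11    0.94   -0.09   -0.02]
  [ -0.01   -0.09   -0.10   -0.04    0.92   -0.03]
  [ -0.01   -0.05   -0.11   -0.06   -0.03    0.95]
Leontief inverse L = M⁻¹:
  [  1.0576    0.1189    0.0828    0.0699    0.1570    0.1654]
  [  0.1372    1.0953    0.0663    0.1204    0.1562    0.1429]
  [  0.1371    0.1993    1.1602    0.1549    0.1312    0.0716]
  [  0.0695    0.1591    0.1627    1.1068    0.1464    0.0576]
  [  0.0441    0.1402    0.1456    0.0807    1.1268    0.0611]
  [  0.0400    0.0964    0.1536    0.0975    0.0699    1.0758]
Total output x = L · d:
  x_0 = 1.0576·45 + 0.1189·83 + 0.0828·99 + 0.0699·61 + 0.1570·70 + 0.1654·41 = 87.6974
  x_1 = 0.1372·45 + 1.0953·83 + 0.0663·99 + 0.1204·61 + 0.1562·70 + 0.1429·41 = 127.7830
  x_2 = 0.1371·45 + 0.1993·83 + 1.1602·99 + 0.1549·61 + 0.1312·70 + 0.0716·41 = 159.1329
  x_3 = 0.0695·45 + 0.1591·83 + 0.1627·99 + 1.1068·61 + 0.1464·70 + 0.0576·41 = 112.5568
  x_4 = 0.0441·45 + 0.1402·83 + 0.1456·99 + 0.0807·61 + 1.1268·70 + 0.0611·41 = 114.3386
  x_5 = 0.0400·45 + 0.0964·83 + 0.1536·99 + 0.0975·61 + 0.0699·70 + 1.0758·41 = 79.9519

L[5,0] = 0.0400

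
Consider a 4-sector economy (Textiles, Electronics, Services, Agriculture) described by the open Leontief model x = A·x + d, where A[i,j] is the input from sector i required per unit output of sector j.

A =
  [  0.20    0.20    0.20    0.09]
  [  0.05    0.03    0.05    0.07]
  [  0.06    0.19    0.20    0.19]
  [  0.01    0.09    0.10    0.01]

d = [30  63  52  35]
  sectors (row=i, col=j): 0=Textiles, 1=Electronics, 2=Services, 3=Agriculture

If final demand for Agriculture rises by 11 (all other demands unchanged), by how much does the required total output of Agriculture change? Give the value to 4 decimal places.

Form M = I − A:
  [  0.80   -0.20   -0.20   -0.09]
  [ -0.05    0.97   -0.05   -0.07]
  [ -0.06   -0.19    0.80   -0.19]
  [ -0.01   -0.09   -0.10    0.99]
Leontief inverse L = M⁻¹:
  [  1.3035    0.3624    0.3756    0.2162]
  [  0.0759    1.0754    0.0989    0.1019]
  [  0.1235    0.3142    1.3368    0.2900]
  [  0.0325    0.1332    0.1478    1.0508]
Total output x = L · d:
  x_0 = 1.3035·30 + 0.3624·63 + 0.3756·52 + 0.2162·35 = 89.0319
  x_1 = 0.0759·30 + 1.0754·63 + 0.0989·52 + 0.1019·35 = 78.7402
  x_2 = 0.1235·30 + 0.3142·63 + 1.3368·52 + 0.2900·35 = 103.1632
  x_3 = 0.0325·30 + 0.1332·63 + 0.1478·52 + 1.0508·35 = 53.8316
Δx_3 = L[3,3] · Δd_3 = 1.0508 · 11 = 11.5593

11.5593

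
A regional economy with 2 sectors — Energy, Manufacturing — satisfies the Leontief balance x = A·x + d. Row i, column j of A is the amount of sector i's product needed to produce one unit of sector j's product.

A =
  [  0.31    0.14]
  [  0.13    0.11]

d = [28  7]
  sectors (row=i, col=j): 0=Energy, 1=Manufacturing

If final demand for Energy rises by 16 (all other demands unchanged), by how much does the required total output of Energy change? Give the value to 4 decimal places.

23.8966

Form M = I − A:
  [  0.69   -0.14]
  [ -0.13    0.89]
Leontief inverse L = M⁻¹:
  [  1.4935    0.2349]
  [  0.2182    1.1579]
Total output x = L · d:
  x_0 = 1.4935·28 + 0.2349·7 = 43.4637
  x_1 = 0.2182·28 + 1.1579·7 = 14.2138
Δx_0 = L[0,0] · Δd_0 = 1.4935 · 16 = 23.8966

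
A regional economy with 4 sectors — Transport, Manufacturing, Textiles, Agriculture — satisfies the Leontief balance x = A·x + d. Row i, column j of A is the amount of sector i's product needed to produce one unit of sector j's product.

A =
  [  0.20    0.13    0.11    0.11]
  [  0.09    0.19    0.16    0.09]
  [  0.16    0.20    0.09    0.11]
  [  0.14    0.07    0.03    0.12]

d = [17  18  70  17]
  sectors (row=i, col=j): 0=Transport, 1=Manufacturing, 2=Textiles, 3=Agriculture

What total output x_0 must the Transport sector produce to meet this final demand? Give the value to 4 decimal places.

48.2038

Form M = I − A:
  [  0.80   -0.13   -0.11   -0.11]
  [ -0.09    0.81   -0.16   -0.09]
  [ -0.16   -0.20    0.91   -0.11]
  [ -0.14   -0.07   -0.03    0.88]
Leontief inverse L = M⁻¹:
  [  1.3683    0.2949    0.2248    0.2293]
  [  0.2436    1.3592    0.2752    0.2039]
  [  0.3241    0.3709    1.2109    0.2298]
  [  0.2481    0.1677    0.0989    1.1969]
Total output x = L · d:
  x_0 = 1.3683·17 + 0.2949·18 + 0.2248·70 + 0.2293·17 = 48.2038
  x_1 = 0.2436·17 + 1.3592·18 + 0.2752·70 + 0.2039·17 = 51.3339
  x_2 = 0.3241·17 + 0.3709·18 + 1.2109·70 + 0.2298·17 = 100.8520
  x_3 = 0.2481·17 + 0.1677·18 + 0.0989·70 + 1.1969·17 = 34.5085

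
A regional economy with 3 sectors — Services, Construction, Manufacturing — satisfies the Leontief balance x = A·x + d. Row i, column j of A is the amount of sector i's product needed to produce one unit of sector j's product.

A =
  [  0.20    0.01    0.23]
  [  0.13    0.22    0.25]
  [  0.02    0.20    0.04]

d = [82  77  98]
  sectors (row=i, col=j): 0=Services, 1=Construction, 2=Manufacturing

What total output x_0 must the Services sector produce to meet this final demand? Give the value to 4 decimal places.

Form M = I − A:
  [  0.80   -0.01   -0.23]
  [ -0.13    0.78   -0.25]
  [ -0.02   -0.20    0.96]
Leontief inverse L = M⁻¹:
  [  1.2748    0.1014    0.3318]
  [  0.2368    1.3926    0.4194]
  [  0.0759    0.2922    1.1360]
Total output x = L · d:
  x_0 = 1.2748·82 + 0.1014·77 + 0.3318·98 = 144.8609
  x_1 = 0.2368·82 + 1.3926·77 + 0.4194·98 = 167.7489
  x_2 = 0.0759·82 + 0.2922·77 + 1.1360·98 = 140.0490

144.8609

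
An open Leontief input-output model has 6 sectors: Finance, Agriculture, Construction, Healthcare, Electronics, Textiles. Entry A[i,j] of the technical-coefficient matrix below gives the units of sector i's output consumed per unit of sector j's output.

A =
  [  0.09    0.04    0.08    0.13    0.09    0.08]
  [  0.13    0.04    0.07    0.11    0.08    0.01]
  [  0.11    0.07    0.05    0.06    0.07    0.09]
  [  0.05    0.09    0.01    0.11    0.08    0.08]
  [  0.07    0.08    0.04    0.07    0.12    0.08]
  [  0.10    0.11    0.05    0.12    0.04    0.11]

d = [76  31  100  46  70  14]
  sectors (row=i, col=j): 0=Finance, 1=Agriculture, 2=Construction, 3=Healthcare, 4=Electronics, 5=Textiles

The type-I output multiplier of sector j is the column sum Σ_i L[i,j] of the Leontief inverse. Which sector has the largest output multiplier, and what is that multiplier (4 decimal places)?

Healthcare (2.1456)

Form M = I − A:
  [  0.91   -0.04   -0.08   -0.13   -0.09   -0.08]
  [ -0.13    0.96   -0.07   -0.11   -0.08   -0.01]
  [ -0.11   -0.07    0.95   -0.06   -0.07   -0.09]
  [ -0.05   -0.09   -0.01    0.89   -0.08   -0.08]
  [ -0.07   -0.08   -0.04   -0.07    0.88   -0.08]
  [ -0.10   -0.11   -0.05   -0.12   -0.04    0.89]
Leontief inverse L = M⁻¹:
  [  1.1722    0.1109    0.1245    0.2274    0.1676    0.1547]
  [  0.2001    1.0969    0.1098    0.1937    0.1498    0.0723]
  [  0.1867    0.1307    1.0935    0.1489    0.1385    0.1547]
  [  0.1184    0.1478    0.0467    1.1921    0.1439    0.1371]
  [  0.1466    0.1428    0.0823    0.1578    1.1918    0.1444]
  [  0.1895    0.1817    0.0990    0.2257    0.1181    1.1836]
Total output x = L · d:
  x_0 = 1.1722·76 + 0.1109·31 + 0.1245·100 + 0.2274·46 + 0.1676·70 + 0.1547·14 = 129.3248
  x_1 = 0.2001·76 + 1.0969·31 + 0.1098·100 + 0.1937·46 + 0.1498·70 + 0.0723·14 = 80.6077
  x_2 = 0.1867·76 + 0.1307·31 + 1.0935·100 + 0.1489·46 + 0.1385·70 + 0.1547·14 = 146.3066
  x_3 = 0.1184·76 + 0.1478·31 + 0.0467·100 + 1.1921·46 + 0.1439·70 + 0.1371·14 = 85.0743
  x_4 = 0.1466·76 + 0.1428·31 + 0.0823·100 + 0.1578·46 + 1.1918·70 + 0.1444·14 = 116.5009
  x_5 = 0.1895·76 + 0.1817·31 + 0.0990·100 + 0.2257·46 + 0.1181·70 + 1.1836·14 = 65.1501
Output multipliers (column sums of L):
  Finance: 2.0134
  Agriculture: 1.8109
  Construction: 1.5558
  Healthcare: 2.1456
  Electronics: 1.9097
  Textiles: 1.8468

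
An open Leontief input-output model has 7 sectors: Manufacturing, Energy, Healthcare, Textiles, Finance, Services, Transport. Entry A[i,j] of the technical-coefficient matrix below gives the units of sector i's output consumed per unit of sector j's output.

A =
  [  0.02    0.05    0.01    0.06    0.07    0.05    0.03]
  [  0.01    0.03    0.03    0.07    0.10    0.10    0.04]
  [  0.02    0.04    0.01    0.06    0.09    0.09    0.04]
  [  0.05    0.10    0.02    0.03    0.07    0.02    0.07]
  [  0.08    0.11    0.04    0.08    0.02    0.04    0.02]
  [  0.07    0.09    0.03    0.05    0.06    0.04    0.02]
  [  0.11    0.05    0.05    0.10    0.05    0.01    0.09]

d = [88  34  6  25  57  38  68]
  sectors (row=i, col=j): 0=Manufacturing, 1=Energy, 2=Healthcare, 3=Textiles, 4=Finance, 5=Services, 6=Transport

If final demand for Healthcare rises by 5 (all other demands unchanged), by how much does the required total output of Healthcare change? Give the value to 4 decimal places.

Form M = I − A:
  [  0.98   -0.05   -0.01   -0.06   -0.07   -0.05   -0.03]
  [ -0.01    0.97   -0.03   -0.07   -0.10   -0.10   -0.04]
  [ -0.02   -0.04    0.99   -0.06   -0.09   -0.09   -0.04]
  [ -0.05   -0.10   -0.02    0.97   -0.07   -0.02   -0.07]
  [ -0.08   -0.11   -0.04   -0.08    0.98   -0.04   -0.02]
  [ -0.07   -0.09   -0.03   -0.05   -0.06    0.96   -0.02]
  [ -0.11   -0.05   -0.05   -0.10   -0.05   -0.01    0.91]
Leontief inverse L = M⁻¹:
  [  1.0451    0.0845    0.0236    0.0892    0.0988    0.0719    0.0498]
  [  0.0450    1.0770    0.0479    0.1080    0.1364    0.1276    0.0650]
  [  0.0521    0.0828    1.0267    0.0953    0.1236    0.1154    0.0631]
  [  0.0798    0.1377    0.0373    1.0694    0.1075    0.0498    0.0960]
  [  0.1059    0.1497    0.0555    0.1171    1.0636    0.0736    0.0465]
  [  0.0959    0.1283    0.0452    0.0857    0.0980    1.0706    0.0431]
  [  0.1473    0.0987    0.0695    0.1469    0.0975    0.0433    1.1255]
Total output x = L · d:
  x_0 = 1.0451·88 + 0.0845·34 + 0.0236·6 + 0.0892·25 + 0.0988·57 + 0.0719·38 + 0.0498·68 = 108.9621
  x_1 = 0.0450·88 + 1.0770·34 + 0.0479·6 + 0.1080·25 + 0.1364·57 + 0.1276·38 + 0.0650·68 = 60.6150
  x_2 = 0.0521·88 + 0.0828·34 + 1.0267·6 + 0.0953·25 + 0.1236·57 + 0.1154·38 + 0.0631·68 = 31.6589
  x_3 = 0.0798·88 + 0.1377·34 + 0.0373·6 + 1.0694·25 + 0.1075·57 + 0.0498·38 + 0.0960·68 = 53.2157
  x_4 = 0.1059·88 + 0.1497·34 + 0.0555·6 + 0.1171·25 + 1.0636·57 + 0.0736·38 + 0.0465·68 = 84.2526
  x_5 = 0.0959·88 + 0.1283·34 + 0.0452·6 + 0.0857·25 + 0.0980·57 + 1.0706·38 + 0.0431·68 = 64.4077
  x_6 = 0.1473·88 + 0.0987·34 + 0.0695·6 + 0.1469·25 + 0.0975·57 + 0.0433·38 + 1.1255·68 = 104.1514
Δx_2 = L[2,2] · Δd_2 = 1.0267 · 5 = 5.1337

5.1337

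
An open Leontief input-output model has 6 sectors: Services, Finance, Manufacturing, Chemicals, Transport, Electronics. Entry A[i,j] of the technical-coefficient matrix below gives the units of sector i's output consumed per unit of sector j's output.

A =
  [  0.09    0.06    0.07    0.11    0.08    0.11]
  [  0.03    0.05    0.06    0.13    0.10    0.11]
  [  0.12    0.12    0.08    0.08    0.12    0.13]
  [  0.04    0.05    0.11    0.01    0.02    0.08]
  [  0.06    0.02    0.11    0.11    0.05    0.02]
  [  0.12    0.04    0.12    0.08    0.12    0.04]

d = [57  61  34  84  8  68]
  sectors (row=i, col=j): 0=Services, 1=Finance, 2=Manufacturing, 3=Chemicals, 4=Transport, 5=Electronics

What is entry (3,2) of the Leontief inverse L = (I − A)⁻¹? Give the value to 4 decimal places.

L[3,2] = 0.1674

Form M = I − A:
  [  0.91   -0.06   -0.07   -0.11   -0.08   -0.11]
  [ -0.03    0.95   -0.06   -0.13   -0.10   -0.11]
  [ -0.12   -0.12    0.92   -0.08   -0.12   -0.13]
  [ -0.04   -0.05   -0.11    0.99   -0.02   -0.08]
  [ -0.06   -0.02   -0.11   -0.11    0.95   -0.02]
  [ -0.12   -0.04   -0.12   -0.08   -0.12    0.96]
Leontief inverse L = M⁻¹:
  [  1.1679    0.1157    0.1628    0.1910    0.1589    0.1883]
  [  0.0989    1.0989    0.1465    0.2002    0.1691    0.1773]
  [  0.2168    0.1888    1.1947    0.1885    0.2219    0.2286]
  [  0.0947    0.0905    0.1674    1.0656    0.0780    0.1343]
  [  0.1161    0.0649    0.1755    0.1650    1.1052    0.0813]
  [  0.1996    0.0995    0.2117    0.1652    0.1993    1.1225]
Total output x = L · d:
  x_0 = 1.1679·57 + 0.1157·61 + 0.1628·34 + 0.1910·84 + 0.1589·8 + 0.1883·68 = 109.2813
  x_1 = 0.0989·57 + 1.0989·61 + 0.1465·34 + 0.2002·84 + 0.1691·8 + 0.1773·68 = 107.8820
  x_2 = 0.2168·57 + 0.1888·61 + 1.1947·34 + 0.1885·84 + 0.2219·8 + 0.2286·68 = 97.6526
  x_3 = 0.0947·57 + 0.0905·61 + 0.1674·34 + 1.0656·84 + 0.0780·8 + 0.1343·68 = 115.8771
  x_4 = 0.1161·57 + 0.0649·61 + 0.1755·34 + 0.1650·84 + 1.1052·8 + 0.0813·68 = 44.7703
  x_5 = 0.1996·57 + 0.0995·61 + 0.2117·34 + 0.1652·84 + 0.1993·8 + 1.1225·68 = 116.4479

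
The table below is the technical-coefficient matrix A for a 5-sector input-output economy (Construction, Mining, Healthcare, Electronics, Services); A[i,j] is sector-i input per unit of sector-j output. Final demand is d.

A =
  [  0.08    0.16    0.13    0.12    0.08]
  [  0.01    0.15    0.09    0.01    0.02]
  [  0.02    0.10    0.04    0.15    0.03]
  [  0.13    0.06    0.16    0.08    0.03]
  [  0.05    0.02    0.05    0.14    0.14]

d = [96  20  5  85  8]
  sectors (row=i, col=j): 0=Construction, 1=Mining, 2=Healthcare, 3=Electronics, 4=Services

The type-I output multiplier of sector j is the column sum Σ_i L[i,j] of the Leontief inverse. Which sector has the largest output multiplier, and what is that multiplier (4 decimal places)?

Mining (1.8292)

Form M = I − A:
  [  0.92   -0.16   -0.13   -0.12   -0.08]
  [ -0.01    0.85   -0.09   -0.01   -0.02]
  [ -0.02   -0.10    0.96   -0.15   -0.03]
  [ -0.13   -0.06   -0.16    0.92   -0.03]
  [ -0.05   -0.02   -0.05   -0.14    0.86]
Leontief inverse L = M⁻¹:
  [  1.1303    0.2558    0.2177    0.2049    0.1258]
  [  0.0236    1.1994    0.1245    0.0419    0.0359]
  [  0.0563    0.1551    1.0994    0.1965    0.0540]
  [  0.1742    0.1438    0.2339    1.1598    0.0682]
  [  0.0979    0.0752    0.1176    0.2131    1.1852]
Total output x = L · d:
  x_0 = 1.1303·96 + 0.2558·20 + 0.2177·5 + 0.2049·85 + 0.1258·8 = 133.1281
  x_1 = 0.0236·96 + 1.1994·20 + 0.1245·5 + 0.0419·85 + 0.0359·8 = 30.7227
  x_2 = 0.0563·96 + 0.1551·20 + 1.0994·5 + 0.1965·85 + 0.0540·8 = 31.1373
  x_3 = 0.1742·96 + 0.1438·20 + 0.2339·5 + 1.1598·85 + 0.0682·8 = 119.8962
  x_4 = 0.0979·96 + 0.0752·20 + 0.1176·5 + 0.2131·85 + 1.1852·8 = 39.0851
Output multipliers (column sums of L):
  Construction: 1.4823
  Mining: 1.8292
  Healthcare: 1.7931
  Electronics: 1.8161
  Services: 1.4691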